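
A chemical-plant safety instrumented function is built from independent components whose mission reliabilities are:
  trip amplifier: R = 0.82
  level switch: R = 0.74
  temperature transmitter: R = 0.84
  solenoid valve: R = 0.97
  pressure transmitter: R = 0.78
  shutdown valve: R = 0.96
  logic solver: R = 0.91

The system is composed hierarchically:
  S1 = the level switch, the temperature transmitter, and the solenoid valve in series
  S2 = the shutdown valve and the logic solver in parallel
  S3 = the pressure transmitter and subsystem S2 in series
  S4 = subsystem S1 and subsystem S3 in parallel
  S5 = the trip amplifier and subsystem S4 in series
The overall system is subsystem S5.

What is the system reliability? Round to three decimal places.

Series (level switch, temperature transmitter, and solenoid valve): 0.74000 × 0.84000 × 0.97000 = 0.60295
Parallel (shutdown valve and logic solver): 1 − (1 − 0.96000)(1 − 0.91000) = 0.99640
Series (pressure transmitter and [0.99640]): 0.78000 × 0.99640 = 0.77719
Parallel ([0.60295] and [0.77719]): 1 − (1 − 0.60295)(1 − 0.77719) = 0.91153
Series (trip amplifier and [0.91153]): 0.82000 × 0.91153 = 0.747

0.747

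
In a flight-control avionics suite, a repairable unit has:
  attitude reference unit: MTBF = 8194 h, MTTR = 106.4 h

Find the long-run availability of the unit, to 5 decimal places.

A(attitude reference unit) = MTBF/(MTBF+MTTR) = 8194/(8194+106.4) = 0.98718

0.98718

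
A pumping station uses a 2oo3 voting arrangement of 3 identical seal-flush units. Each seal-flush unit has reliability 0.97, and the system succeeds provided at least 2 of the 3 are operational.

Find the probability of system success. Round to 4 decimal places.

0.9974

R = Σ_{i=2}^{3} C(3,i) p^i (1−p)^{3−i} with p = 0.97
C(3,2)·0.97^2·0.03^1 = 0.084681
C(3,3)·0.97^3·0.03^0 = 0.912673
Sum = 0.9974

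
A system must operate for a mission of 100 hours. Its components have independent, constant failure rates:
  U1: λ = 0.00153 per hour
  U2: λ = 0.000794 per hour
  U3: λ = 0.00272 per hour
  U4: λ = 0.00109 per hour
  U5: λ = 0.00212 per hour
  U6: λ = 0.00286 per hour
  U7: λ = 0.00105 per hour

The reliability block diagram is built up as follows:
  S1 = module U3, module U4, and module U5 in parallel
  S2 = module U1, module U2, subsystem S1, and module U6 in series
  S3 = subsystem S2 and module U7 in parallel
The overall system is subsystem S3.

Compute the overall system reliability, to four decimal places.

R(U1) = exp(−0.00153 × 100) = 0.858130
R(U2) = exp(−0.000794 × 100) = 0.923670
R(U3) = exp(−0.00272 × 100) = 0.761854
R(U4) = exp(−0.00109 × 100) = 0.896730
R(U5) = exp(−0.00212 × 100) = 0.808965
R(U6) = exp(−0.00286 × 100) = 0.751263
R(U7) = exp(−0.00105 × 100) = 0.900325
Parallel (U3, U4, and U5): 1 − (1 − 0.761854)(1 − 0.896730)(1 − 0.808965) = 0.995302
Series (U1, U2, [0.995302], and U6): 0.858130 × 0.923670 × 0.995302 × 0.751263 = 0.592675
Parallel ([0.592675] and U7): 1 − (1 − 0.592675)(1 − 0.900325) = 0.9594

0.9594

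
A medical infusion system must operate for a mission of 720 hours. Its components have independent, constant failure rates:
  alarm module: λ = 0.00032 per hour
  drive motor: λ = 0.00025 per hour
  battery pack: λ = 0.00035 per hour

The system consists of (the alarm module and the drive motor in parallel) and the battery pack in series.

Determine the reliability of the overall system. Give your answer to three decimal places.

0.751

R(alarm module) = exp(−0.00032 × 720) = 0.79422
R(drive motor) = exp(−0.00025 × 720) = 0.83527
R(battery pack) = exp(−0.00035 × 720) = 0.77724
Parallel (alarm module and drive motor): 1 − (1 − 0.79422)(1 − 0.83527) = 0.96610
Series ([0.96610] and battery pack): 0.96610 × 0.77724 = 0.751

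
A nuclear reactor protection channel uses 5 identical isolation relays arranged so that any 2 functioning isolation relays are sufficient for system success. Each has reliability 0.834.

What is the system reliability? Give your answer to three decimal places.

0.997

R = Σ_{i=2}^{5} C(5,i) p^i (1−p)^{5−i} with p = 0.834
C(5,2)·0.834^2·0.166^3 = 0.03182
C(5,3)·0.834^3·0.166^2 = 0.15985
C(5,4)·0.834^4·0.166^1 = 0.40155
C(5,5)·0.834^5·0.166^0 = 0.40349
Sum = 0.997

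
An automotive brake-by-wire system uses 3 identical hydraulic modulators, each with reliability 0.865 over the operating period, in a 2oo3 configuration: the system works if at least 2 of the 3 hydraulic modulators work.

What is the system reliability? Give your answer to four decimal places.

0.9502

R = Σ_{i=2}^{3} C(3,i) p^i (1−p)^{3−i} with p = 0.865
C(3,2)·0.865^2·0.135^1 = 0.303031
C(3,3)·0.865^3·0.135^0 = 0.647215
Sum = 0.9502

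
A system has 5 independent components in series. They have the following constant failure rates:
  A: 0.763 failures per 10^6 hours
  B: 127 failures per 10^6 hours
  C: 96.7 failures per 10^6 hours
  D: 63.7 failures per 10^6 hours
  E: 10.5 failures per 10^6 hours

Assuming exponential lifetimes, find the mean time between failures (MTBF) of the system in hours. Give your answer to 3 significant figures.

3350

Series of exponential components: λ_sys = Σ λ_i
λ_sys = 0.000000763 + 0.000127 + 0.0000967 + 0.0000637 + 0.0000105 = 2.9866e-04 /h
MTBF = 1 / λ_sys = 3350 h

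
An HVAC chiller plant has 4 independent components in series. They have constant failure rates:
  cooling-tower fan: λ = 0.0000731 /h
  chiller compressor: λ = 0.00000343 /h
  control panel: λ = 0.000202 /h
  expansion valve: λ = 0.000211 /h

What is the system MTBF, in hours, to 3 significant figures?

2040

Series of exponential components: λ_sys = Σ λ_i
λ_sys = 0.0000731 + 0.00000343 + 0.000202 + 0.000211 = 4.8953e-04 /h
MTBF = 1 / λ_sys = 2040 h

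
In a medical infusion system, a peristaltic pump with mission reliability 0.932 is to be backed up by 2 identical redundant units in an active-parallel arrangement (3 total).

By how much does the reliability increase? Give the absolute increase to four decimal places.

0.0677

R_before = 0.932
R_after = 1 − (1 − 0.932)^3 = 0.9997
ΔR = 0.9997 − 0.932 = 0.0677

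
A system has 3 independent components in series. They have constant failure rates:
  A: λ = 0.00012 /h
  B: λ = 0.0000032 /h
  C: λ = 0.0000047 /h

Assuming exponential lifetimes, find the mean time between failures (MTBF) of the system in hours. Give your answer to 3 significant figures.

7820

Series of exponential components: λ_sys = Σ λ_i
λ_sys = 0.00012 + 0.0000032 + 0.0000047 = 1.2790e-04 /h
MTBF = 1 / λ_sys = 7820 h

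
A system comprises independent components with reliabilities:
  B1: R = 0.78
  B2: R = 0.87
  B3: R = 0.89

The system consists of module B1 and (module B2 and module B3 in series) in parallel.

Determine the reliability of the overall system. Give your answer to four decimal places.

0.9503

Series (B2 and B3): 0.870000 × 0.890000 = 0.774300
Parallel (B1 and [0.774300]): 1 − (1 − 0.780000)(1 − 0.774300) = 0.9503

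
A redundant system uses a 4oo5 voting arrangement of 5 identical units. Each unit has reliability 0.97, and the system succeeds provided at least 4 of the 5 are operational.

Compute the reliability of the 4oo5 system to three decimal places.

R = Σ_{i=4}^{5} C(5,i) p^i (1−p)^{5−i} with p = 0.97
C(5,4)·0.97^4·0.03^1 = 0.13279
C(5,5)·0.97^5·0.03^0 = 0.85873
Sum = 0.992

0.992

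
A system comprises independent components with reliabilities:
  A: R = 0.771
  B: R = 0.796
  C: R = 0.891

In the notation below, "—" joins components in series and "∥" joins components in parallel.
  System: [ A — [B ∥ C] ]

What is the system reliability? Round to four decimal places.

Parallel (B and C): 1 − (1 − 0.796000)(1 − 0.891000) = 0.977764
Series (A and [0.977764]): 0.771000 × 0.977764 = 0.7539

0.7539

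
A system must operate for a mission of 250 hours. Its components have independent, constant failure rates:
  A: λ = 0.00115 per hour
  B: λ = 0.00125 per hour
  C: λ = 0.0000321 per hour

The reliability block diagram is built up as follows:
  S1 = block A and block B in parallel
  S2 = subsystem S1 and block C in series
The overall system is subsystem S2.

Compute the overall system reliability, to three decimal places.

R(A) = exp(−0.00115 × 250) = 0.75014
R(B) = exp(−0.00125 × 250) = 0.73162
R(C) = exp(−0.0000321 × 250) = 0.99201
Parallel (A and B): 1 − (1 − 0.75014)(1 − 0.73162) = 0.93294
Series ([0.93294] and C): 0.93294 × 0.99201 = 0.925

0.925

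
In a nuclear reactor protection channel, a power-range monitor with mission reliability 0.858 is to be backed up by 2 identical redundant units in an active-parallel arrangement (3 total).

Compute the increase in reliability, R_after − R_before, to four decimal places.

R_before = 0.858
R_after = 1 − (1 − 0.858)^3 = 0.9971
ΔR = 0.9971 − 0.858 = 0.1391

0.1391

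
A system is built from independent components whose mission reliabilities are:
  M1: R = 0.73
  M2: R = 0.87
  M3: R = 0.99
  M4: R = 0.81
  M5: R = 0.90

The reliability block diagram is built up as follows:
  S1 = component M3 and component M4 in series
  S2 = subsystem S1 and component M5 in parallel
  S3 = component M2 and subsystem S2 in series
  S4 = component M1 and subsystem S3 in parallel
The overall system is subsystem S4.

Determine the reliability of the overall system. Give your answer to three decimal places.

0.960

Series (M3 and M4): 0.99000 × 0.81000 = 0.80190
Parallel ([0.80190] and M5): 1 − (1 − 0.80190)(1 − 0.90000) = 0.98019
Series (M2 and [0.98019]): 0.87000 × 0.98019 = 0.85277
Parallel (M1 and [0.85277]): 1 − (1 − 0.73000)(1 − 0.85277) = 0.960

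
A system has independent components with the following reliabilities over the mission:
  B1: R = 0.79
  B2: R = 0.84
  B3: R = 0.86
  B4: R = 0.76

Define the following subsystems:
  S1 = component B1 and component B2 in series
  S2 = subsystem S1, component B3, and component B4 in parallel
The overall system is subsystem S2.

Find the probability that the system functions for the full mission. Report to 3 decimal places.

Series (B1 and B2): 0.79000 × 0.84000 = 0.66360
Parallel ([0.66360], B3, and B4): 1 − (1 − 0.66360)(1 − 0.86000)(1 − 0.76000) = 0.989

0.989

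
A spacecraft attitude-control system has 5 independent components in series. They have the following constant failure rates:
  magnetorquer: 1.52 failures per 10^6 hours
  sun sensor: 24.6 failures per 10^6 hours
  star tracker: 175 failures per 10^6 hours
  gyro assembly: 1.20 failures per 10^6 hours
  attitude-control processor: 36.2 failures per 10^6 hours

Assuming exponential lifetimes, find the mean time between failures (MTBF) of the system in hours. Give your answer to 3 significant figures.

4190

Series of exponential components: λ_sys = Σ λ_i
λ_sys = 0.00000152 + 0.0000246 + 0.000175 + 0.00000120 + 0.0000362 = 2.3852e-04 /h
MTBF = 1 / λ_sys = 4190 h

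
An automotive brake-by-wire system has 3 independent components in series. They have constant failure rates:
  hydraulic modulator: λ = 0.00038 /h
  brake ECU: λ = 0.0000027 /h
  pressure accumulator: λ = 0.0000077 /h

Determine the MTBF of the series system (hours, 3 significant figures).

Series of exponential components: λ_sys = Σ λ_i
λ_sys = 0.00038 + 0.0000027 + 0.0000077 = 3.9040e-04 /h
MTBF = 1 / λ_sys = 2560 h

2560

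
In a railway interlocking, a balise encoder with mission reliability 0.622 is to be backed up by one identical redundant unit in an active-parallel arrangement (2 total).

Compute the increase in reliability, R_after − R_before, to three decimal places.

R_before = 0.622
R_after = 1 − (1 − 0.622)^2 = 0.857
ΔR = 0.857 − 0.622 = 0.235

0.235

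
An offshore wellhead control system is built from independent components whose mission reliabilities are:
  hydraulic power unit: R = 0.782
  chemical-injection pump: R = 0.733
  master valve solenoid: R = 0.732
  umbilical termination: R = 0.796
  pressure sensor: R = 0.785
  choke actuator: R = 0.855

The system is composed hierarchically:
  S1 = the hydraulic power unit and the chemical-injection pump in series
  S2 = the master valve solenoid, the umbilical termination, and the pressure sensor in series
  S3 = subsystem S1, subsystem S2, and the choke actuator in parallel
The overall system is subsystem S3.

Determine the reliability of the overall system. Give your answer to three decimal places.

0.966

Series (hydraulic power unit and chemical-injection pump): 0.78200 × 0.73300 = 0.57321
Series (master valve solenoid, umbilical termination, and pressure sensor): 0.73200 × 0.79600 × 0.78500 = 0.45740
Parallel ([0.57321], [0.45740], and choke actuator): 1 − (1 − 0.57321)(1 − 0.45740)(1 − 0.85500) = 0.966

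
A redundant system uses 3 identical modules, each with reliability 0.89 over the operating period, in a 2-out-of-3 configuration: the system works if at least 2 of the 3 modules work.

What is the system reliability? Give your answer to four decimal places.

R = Σ_{i=2}^{3} C(3,i) p^i (1−p)^{3−i} with p = 0.89
C(3,2)·0.89^2·0.11^1 = 0.261393
C(3,3)·0.89^3·0.11^0 = 0.704969
Sum = 0.9664

0.9664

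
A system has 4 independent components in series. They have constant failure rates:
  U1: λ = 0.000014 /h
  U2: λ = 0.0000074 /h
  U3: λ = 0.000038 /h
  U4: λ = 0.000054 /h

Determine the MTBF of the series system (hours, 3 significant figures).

8820

Series of exponential components: λ_sys = Σ λ_i
λ_sys = 0.000014 + 0.0000074 + 0.000038 + 0.000054 = 1.1340e-04 /h
MTBF = 1 / λ_sys = 8820 h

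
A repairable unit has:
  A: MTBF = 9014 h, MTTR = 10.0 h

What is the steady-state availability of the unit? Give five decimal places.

A(A) = MTBF/(MTBF+MTTR) = 9014/(9014+10.0) = 0.99889

0.99889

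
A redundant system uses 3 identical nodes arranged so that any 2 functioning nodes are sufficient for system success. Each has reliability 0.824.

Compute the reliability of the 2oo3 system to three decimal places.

0.918

R = Σ_{i=2}^{3} C(3,i) p^i (1−p)^{3−i} with p = 0.824
C(3,2)·0.824^2·0.176^1 = 0.35850
C(3,3)·0.824^3·0.176^0 = 0.55948
Sum = 0.918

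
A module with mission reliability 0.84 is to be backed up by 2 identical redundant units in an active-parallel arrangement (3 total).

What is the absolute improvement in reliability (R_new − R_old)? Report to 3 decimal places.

R_before = 0.84
R_after = 1 − (1 − 0.84)^3 = 0.996
ΔR = 0.996 − 0.84 = 0.156

0.156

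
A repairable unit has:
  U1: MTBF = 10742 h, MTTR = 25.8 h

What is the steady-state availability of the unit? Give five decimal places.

A(U1) = MTBF/(MTBF+MTTR) = 10742/(10742+25.8) = 0.99760

0.99760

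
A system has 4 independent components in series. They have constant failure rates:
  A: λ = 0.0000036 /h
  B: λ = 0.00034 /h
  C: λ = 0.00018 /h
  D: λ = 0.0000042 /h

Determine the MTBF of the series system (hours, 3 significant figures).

1890

Series of exponential components: λ_sys = Σ λ_i
λ_sys = 0.0000036 + 0.00034 + 0.00018 + 0.0000042 = 5.2780e-04 /h
MTBF = 1 / λ_sys = 1890 h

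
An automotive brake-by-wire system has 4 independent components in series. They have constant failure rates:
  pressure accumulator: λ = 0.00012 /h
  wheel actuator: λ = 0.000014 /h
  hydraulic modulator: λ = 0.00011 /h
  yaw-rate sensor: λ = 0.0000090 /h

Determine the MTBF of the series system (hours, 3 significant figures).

Series of exponential components: λ_sys = Σ λ_i
λ_sys = 0.00012 + 0.000014 + 0.00011 + 0.0000090 = 2.5300e-04 /h
MTBF = 1 / λ_sys = 3950 h

3950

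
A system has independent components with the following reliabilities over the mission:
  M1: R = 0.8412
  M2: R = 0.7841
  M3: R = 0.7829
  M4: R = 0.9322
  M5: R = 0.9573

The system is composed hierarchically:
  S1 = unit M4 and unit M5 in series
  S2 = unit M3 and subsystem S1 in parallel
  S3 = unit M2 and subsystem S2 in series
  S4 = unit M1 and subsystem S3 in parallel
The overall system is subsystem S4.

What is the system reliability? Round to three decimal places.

0.963

Series (M4 and M5): 0.93220 × 0.95730 = 0.89240
Parallel (M3 and [0.89240]): 1 − (1 − 0.78290)(1 − 0.89240) = 0.97664
Series (M2 and [0.97664]): 0.78410 × 0.97664 = 0.76578
Parallel (M1 and [0.76578]): 1 − (1 − 0.84120)(1 − 0.76578) = 0.963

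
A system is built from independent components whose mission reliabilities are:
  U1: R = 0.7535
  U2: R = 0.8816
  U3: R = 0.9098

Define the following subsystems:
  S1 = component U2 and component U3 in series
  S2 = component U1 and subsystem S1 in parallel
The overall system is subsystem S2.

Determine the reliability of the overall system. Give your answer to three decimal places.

0.951

Series (U2 and U3): 0.88160 × 0.90980 = 0.80208
Parallel (U1 and [0.80208]): 1 − (1 − 0.75350)(1 − 0.80208) = 0.951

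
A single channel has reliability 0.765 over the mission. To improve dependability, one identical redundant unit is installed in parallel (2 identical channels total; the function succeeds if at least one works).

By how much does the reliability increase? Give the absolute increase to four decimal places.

R_before = 0.765
R_after = 1 − (1 − 0.765)^2 = 0.9448
ΔR = 0.9448 − 0.765 = 0.1798

0.1798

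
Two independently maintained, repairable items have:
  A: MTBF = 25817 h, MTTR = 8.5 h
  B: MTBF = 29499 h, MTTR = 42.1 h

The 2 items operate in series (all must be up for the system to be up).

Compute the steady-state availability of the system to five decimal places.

0.99825

A(A) = MTBF/(MTBF+MTTR) = 25817/(25817+8.5) = 0.999671
A(B) = MTBF/(MTBF+MTTR) = 29499/(29499+42.1) = 0.998575
Series availability: 0.999671 × 0.998575 = 0.99825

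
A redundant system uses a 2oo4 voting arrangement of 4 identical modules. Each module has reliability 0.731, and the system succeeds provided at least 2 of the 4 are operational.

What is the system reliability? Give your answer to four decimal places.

R = Σ_{i=2}^{4} C(4,i) p^i (1−p)^{4−i} with p = 0.731
C(4,2)·0.731^2·0.269^2 = 0.232001
C(4,3)·0.731^3·0.269^1 = 0.420305
C(4,4)·0.731^4·0.269^0 = 0.285542
Sum = 0.9378

0.9378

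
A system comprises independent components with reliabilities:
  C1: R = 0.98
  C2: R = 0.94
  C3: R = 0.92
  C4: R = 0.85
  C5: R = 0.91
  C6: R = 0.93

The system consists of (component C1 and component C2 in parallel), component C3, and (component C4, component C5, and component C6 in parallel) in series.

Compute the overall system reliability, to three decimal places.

Parallel (C1 and C2): 1 − (1 − 0.98000)(1 − 0.94000) = 0.99880
Parallel (C4, C5, and C6): 1 − (1 − 0.85000)(1 − 0.91000)(1 − 0.93000) = 0.99906
Series ([0.99880], C3, and [0.99906]): 0.99880 × 0.92000 × 0.99906 = 0.918

0.918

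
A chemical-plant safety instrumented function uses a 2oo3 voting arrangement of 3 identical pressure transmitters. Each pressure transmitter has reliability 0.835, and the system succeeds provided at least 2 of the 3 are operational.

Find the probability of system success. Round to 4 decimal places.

0.9273

R = Σ_{i=2}^{3} C(3,i) p^i (1−p)^{3−i} with p = 0.835
C(3,2)·0.835^2·0.165^1 = 0.345126
C(3,3)·0.835^3·0.165^0 = 0.582183
Sum = 0.9273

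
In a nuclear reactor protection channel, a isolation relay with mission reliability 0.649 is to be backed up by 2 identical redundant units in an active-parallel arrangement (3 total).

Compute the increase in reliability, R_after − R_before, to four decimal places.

0.3078

R_before = 0.649
R_after = 1 − (1 − 0.649)^3 = 0.9568
ΔR = 0.9568 − 0.649 = 0.3078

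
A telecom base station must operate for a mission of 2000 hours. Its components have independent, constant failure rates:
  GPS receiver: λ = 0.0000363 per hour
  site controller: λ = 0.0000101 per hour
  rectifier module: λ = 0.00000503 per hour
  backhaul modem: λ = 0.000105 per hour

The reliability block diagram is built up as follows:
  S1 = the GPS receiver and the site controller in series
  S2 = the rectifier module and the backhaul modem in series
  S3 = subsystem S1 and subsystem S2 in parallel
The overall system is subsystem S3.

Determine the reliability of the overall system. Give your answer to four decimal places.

R(GPS receiver) = exp(−0.0000363 × 2000) = 0.929973
R(site controller) = exp(−0.0000101 × 2000) = 0.980003
R(rectifier module) = exp(−0.00000503 × 2000) = 0.989990
R(backhaul modem) = exp(−0.000105 × 2000) = 0.810584
Series (GPS receiver and site controller): 0.929973 × 0.980003 = 0.911376
Series (rectifier module and backhaul modem): 0.989990 × 0.810584 = 0.802470
Parallel ([0.911376] and [0.802470]): 1 − (1 − 0.911376)(1 − 0.802470) = 0.9825

0.9825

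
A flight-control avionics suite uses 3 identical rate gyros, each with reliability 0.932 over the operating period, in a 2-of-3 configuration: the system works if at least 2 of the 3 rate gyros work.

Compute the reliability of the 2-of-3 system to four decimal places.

0.9868

R = Σ_{i=2}^{3} C(3,i) p^i (1−p)^{3−i} with p = 0.932
C(3,2)·0.932^2·0.068^1 = 0.177199
C(3,3)·0.932^3·0.068^0 = 0.809558
Sum = 0.9868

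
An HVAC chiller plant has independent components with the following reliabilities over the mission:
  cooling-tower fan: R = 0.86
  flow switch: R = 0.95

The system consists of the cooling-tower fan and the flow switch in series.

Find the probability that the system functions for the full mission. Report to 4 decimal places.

0.8170

Series (cooling-tower fan and flow switch): 0.860000 × 0.950000 = 0.8170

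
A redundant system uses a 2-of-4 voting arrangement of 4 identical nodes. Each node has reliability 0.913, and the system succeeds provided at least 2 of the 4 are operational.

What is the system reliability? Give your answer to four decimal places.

0.9975

R = Σ_{i=2}^{4} C(4,i) p^i (1−p)^{4−i} with p = 0.913
C(4,2)·0.913^2·0.087^2 = 0.037856
C(4,3)·0.913^3·0.087^1 = 0.264845
C(4,4)·0.913^4·0.087^0 = 0.694837
Sum = 0.9975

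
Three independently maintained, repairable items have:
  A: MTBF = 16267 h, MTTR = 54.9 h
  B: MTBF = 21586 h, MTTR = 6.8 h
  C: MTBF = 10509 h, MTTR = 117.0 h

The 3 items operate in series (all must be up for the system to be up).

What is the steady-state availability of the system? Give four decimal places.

0.9854

A(A) = MTBF/(MTBF+MTTR) = 16267/(16267+54.9) = 0.996636
A(B) = MTBF/(MTBF+MTTR) = 21586/(21586+6.8) = 0.999685
A(C) = MTBF/(MTBF+MTTR) = 10509/(10509+117.0) = 0.988989
Series availability: 0.996636 × 0.999685 × 0.988989 = 0.9854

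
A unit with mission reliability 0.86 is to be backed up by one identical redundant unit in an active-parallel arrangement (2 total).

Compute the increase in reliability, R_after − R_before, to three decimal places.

0.120

R_before = 0.86
R_after = 1 − (1 − 0.86)^2 = 0.980
ΔR = 0.980 − 0.86 = 0.120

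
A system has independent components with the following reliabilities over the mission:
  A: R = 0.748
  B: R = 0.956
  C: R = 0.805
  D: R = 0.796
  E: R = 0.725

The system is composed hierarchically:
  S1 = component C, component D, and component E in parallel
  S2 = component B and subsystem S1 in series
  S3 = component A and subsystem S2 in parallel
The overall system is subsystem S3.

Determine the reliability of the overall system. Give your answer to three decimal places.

0.986

Parallel (C, D, and E): 1 − (1 − 0.80500)(1 − 0.79600)(1 − 0.72500) = 0.98906
Series (B and [0.98906]): 0.95600 × 0.98906 = 0.94554
Parallel (A and [0.94554]): 1 − (1 − 0.74800)(1 − 0.94554) = 0.986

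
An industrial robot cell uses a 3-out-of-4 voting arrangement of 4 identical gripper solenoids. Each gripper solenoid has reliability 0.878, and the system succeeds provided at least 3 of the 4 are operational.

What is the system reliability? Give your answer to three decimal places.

0.925

R = Σ_{i=3}^{4} C(4,i) p^i (1−p)^{4−i} with p = 0.878
C(4,3)·0.878^3·0.122^1 = 0.33030
C(4,4)·0.878^4·0.122^0 = 0.59426
Sum = 0.925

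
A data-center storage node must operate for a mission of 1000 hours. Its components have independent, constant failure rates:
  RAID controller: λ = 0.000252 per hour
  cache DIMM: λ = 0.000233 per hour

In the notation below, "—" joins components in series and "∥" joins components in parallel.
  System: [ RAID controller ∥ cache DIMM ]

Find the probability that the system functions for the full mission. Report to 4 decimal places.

0.9537

R(RAID controller) = exp(−0.000252 × 1000) = 0.777245
R(cache DIMM) = exp(−0.000233 × 1000) = 0.792154
Parallel (RAID controller and cache DIMM): 1 − (1 − 0.777245)(1 − 0.792154) = 0.9537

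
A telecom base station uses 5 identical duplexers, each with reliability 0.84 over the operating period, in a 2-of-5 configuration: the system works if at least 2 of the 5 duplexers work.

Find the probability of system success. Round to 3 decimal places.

R = Σ_{i=2}^{5} C(5,i) p^i (1−p)^{5−i} with p = 0.84
C(5,2)·0.84^2·0.16^3 = 0.02890
C(5,3)·0.84^3·0.16^2 = 0.15173
C(5,4)·0.84^4·0.16^1 = 0.39830
C(5,5)·0.84^5·0.16^0 = 0.41821
Sum = 0.997

0.997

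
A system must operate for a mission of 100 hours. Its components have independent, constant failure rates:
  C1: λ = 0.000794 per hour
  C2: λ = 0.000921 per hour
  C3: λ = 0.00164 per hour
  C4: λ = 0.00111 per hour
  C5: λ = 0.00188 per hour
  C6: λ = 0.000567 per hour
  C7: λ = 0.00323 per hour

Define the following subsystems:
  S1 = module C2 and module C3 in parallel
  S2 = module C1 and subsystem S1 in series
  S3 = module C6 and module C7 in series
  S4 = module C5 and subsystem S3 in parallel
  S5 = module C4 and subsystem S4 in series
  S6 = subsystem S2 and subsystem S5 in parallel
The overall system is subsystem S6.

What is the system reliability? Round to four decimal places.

R(C1) = exp(−0.000794 × 100) = 0.923670
R(C2) = exp(−0.000921 × 100) = 0.912014
R(C3) = exp(−0.00164 × 100) = 0.848742
R(C4) = exp(−0.00111 × 100) = 0.894939
R(C5) = exp(−0.00188 × 100) = 0.828615
R(C6) = exp(−0.000567 × 100) = 0.944877
R(C7) = exp(−0.00323 × 100) = 0.723974
Parallel (C2 and C3): 1 − (1 − 0.912014)(1 − 0.848742) = 0.986691
Series (C1 and [0.986691]): 0.923670 × 0.986691 = 0.911377
Series (C6 and C7): 0.944877 × 0.723974 = 0.684066
Parallel (C5 and [0.684066]): 1 − (1 − 0.828615)(1 − 0.684066) = 0.945854
Series (C4 and [0.945854]): 0.894939 × 0.945854 = 0.846482
Parallel ([0.911377] and [0.846482]): 1 − (1 − 0.911377)(1 − 0.846482) = 0.9864

0.9864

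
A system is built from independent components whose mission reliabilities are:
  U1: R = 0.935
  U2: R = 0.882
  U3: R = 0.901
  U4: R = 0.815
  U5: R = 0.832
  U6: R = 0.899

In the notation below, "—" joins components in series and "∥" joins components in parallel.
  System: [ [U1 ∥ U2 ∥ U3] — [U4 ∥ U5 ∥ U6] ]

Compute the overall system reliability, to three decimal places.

Parallel (U1, U2, and U3): 1 − (1 − 0.93500)(1 − 0.88200)(1 − 0.90100) = 0.99924
Parallel (U4, U5, and U6): 1 − (1 − 0.81500)(1 − 0.83200)(1 − 0.89900) = 0.99686
Series ([0.99924] and [0.99686]): 0.99924 × 0.99686 = 0.996

0.996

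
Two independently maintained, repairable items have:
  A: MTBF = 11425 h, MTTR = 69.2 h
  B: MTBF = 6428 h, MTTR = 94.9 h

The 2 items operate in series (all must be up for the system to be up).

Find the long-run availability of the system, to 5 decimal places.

0.97952

A(A) = MTBF/(MTBF+MTTR) = 11425/(11425+69.2) = 0.993980
A(B) = MTBF/(MTBF+MTTR) = 6428/(6428+94.9) = 0.985451
Series availability: 0.993980 × 0.985451 = 0.97952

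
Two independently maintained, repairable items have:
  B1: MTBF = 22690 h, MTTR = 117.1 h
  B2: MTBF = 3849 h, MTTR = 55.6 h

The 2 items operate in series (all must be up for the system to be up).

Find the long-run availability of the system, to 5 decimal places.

A(B1) = MTBF/(MTBF+MTTR) = 22690/(22690+117.1) = 0.994866
A(B2) = MTBF/(MTBF+MTTR) = 3849/(3849+55.6) = 0.985760
Series availability: 0.994866 × 0.985760 = 0.98070

0.98070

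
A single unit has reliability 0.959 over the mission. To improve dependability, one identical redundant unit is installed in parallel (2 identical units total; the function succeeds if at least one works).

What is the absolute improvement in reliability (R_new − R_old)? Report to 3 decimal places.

R_before = 0.959
R_after = 1 − (1 − 0.959)^2 = 0.998
ΔR = 0.998 − 0.959 = 0.039

0.039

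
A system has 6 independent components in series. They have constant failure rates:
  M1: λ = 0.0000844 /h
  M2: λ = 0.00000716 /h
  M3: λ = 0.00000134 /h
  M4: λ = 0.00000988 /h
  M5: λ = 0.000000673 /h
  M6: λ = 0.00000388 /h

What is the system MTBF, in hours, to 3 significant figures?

9320

Series of exponential components: λ_sys = Σ λ_i
λ_sys = 0.0000844 + 0.00000716 + 0.00000134 + 0.00000988 + 0.000000673 + 0.00000388 = 1.0733e-04 /h
MTBF = 1 / λ_sys = 9320 h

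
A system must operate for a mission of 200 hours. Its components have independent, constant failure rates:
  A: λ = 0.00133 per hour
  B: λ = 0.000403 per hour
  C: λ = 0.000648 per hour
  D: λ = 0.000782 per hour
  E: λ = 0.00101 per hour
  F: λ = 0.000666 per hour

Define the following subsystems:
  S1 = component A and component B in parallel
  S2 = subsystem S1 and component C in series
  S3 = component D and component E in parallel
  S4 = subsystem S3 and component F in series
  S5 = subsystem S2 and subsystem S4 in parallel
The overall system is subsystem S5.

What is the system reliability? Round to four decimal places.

0.9797

R(A) = exp(−0.00133 × 200) = 0.766439
R(B) = exp(−0.000403 × 200) = 0.922563
R(C) = exp(−0.000648 × 200) = 0.878447
R(D) = exp(−0.000782 × 200) = 0.855217
R(E) = exp(−0.00101 × 200) = 0.817095
R(F) = exp(−0.000666 × 200) = 0.875290
Parallel (A and B): 1 − (1 − 0.766439)(1 − 0.922563) = 0.981914
Series ([0.981914] and C): 0.981914 × 0.878447 = 0.862559
Parallel (D and E): 1 − (1 − 0.855217)(1 − 0.817095) = 0.973518
Series ([0.973518] and F): 0.973518 × 0.875290 = 0.852111
Parallel ([0.862559] and [0.852111]): 1 − (1 − 0.862559)(1 − 0.852111) = 0.9797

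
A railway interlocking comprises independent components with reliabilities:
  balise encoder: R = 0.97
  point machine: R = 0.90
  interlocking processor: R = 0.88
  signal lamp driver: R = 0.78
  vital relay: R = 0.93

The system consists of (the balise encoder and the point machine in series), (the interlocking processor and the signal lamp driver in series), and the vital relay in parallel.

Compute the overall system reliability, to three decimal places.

0.997

Series (balise encoder and point machine): 0.97000 × 0.90000 = 0.87300
Series (interlocking processor and signal lamp driver): 0.88000 × 0.78000 = 0.68640
Parallel ([0.87300], [0.68640], and vital relay): 1 − (1 − 0.87300)(1 − 0.68640)(1 − 0.93000) = 0.997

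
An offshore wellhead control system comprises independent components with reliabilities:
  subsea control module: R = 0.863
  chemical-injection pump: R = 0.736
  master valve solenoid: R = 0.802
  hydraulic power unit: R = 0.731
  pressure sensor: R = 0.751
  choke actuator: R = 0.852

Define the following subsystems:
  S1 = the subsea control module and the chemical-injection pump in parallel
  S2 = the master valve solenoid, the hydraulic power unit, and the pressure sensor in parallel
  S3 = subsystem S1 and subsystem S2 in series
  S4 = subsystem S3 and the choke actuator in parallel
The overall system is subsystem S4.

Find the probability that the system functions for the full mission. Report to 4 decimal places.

0.9928

Parallel (subsea control module and chemical-injection pump): 1 − (1 − 0.863000)(1 − 0.736000) = 0.963832
Parallel (master valve solenoid, hydraulic power unit, and pressure sensor): 1 − (1 − 0.802000)(1 − 0.731000)(1 − 0.751000) = 0.986738
Series ([0.963832] and [0.986738]): 0.963832 × 0.986738 = 0.951050
Parallel ([0.951050] and choke actuator): 1 − (1 − 0.951050)(1 − 0.852000) = 0.9928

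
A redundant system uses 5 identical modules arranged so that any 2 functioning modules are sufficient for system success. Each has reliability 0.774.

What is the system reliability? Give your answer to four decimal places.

R = Σ_{i=2}^{5} C(5,i) p^i (1−p)^{5−i} with p = 0.774
C(5,2)·0.774^2·0.226^3 = 0.069152
C(5,3)·0.774^3·0.226^2 = 0.236832
C(5,4)·0.774^4·0.226^1 = 0.405548
C(5,5)·0.774^5·0.226^0 = 0.277782
Sum = 0.9893

0.9893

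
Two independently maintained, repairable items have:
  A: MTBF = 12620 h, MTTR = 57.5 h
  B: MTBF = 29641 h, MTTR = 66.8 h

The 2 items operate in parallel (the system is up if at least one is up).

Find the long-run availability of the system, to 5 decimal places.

0.99999

A(A) = MTBF/(MTBF+MTTR) = 12620/(12620+57.5) = 0.995464
A(B) = MTBF/(MTBF+MTTR) = 29641/(29641+66.8) = 0.997751
Parallel availability: 1 − (1 − 0.995464)(1 − 0.997751) = 0.99999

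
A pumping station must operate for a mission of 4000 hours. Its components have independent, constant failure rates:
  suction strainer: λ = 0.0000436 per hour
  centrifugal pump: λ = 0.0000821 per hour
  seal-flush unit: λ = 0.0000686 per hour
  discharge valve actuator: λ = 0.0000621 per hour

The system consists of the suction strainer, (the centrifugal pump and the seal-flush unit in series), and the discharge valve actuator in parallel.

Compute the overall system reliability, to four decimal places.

R(suction strainer) = exp(−0.0000436 × 4000) = 0.839961
R(centrifugal pump) = exp(−0.0000821 × 4000) = 0.720075
R(seal-flush unit) = exp(−0.0000686 × 4000) = 0.760028
R(discharge valve actuator) = exp(−0.0000621 × 4000) = 0.780048
Series (centrifugal pump and seal-flush unit): 0.720075 × 0.760028 = 0.547277
Parallel (suction strainer, [0.547277], and discharge valve actuator): 1 − (1 − 0.839961)(1 − 0.547277)(1 − 0.780048) = 0.9841

0.9841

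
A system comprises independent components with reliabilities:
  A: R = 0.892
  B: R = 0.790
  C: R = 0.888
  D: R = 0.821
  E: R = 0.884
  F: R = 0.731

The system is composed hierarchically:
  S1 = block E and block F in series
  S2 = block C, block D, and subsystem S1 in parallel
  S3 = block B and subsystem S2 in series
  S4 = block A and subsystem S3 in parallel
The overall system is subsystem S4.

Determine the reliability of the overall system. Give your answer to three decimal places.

0.977

Series (E and F): 0.88400 × 0.73100 = 0.64620
Parallel (C, D, and [0.64620]): 1 − (1 − 0.88800)(1 − 0.82100)(1 − 0.64620) = 0.99291
Series (B and [0.99291]): 0.79000 × 0.99291 = 0.78440
Parallel (A and [0.78440]): 1 − (1 − 0.89200)(1 − 0.78440) = 0.977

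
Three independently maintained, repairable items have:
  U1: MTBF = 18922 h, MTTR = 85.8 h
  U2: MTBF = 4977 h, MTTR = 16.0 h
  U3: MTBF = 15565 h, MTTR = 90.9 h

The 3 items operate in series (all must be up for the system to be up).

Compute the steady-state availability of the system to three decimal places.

A(U1) = MTBF/(MTBF+MTTR) = 18922/(18922+85.8) = 0.995486
A(U2) = MTBF/(MTBF+MTTR) = 4977/(4977+16.0) = 0.996796
A(U3) = MTBF/(MTBF+MTTR) = 15565/(15565+90.9) = 0.994194
Series availability: 0.995486 × 0.996796 × 0.994194 = 0.987

0.987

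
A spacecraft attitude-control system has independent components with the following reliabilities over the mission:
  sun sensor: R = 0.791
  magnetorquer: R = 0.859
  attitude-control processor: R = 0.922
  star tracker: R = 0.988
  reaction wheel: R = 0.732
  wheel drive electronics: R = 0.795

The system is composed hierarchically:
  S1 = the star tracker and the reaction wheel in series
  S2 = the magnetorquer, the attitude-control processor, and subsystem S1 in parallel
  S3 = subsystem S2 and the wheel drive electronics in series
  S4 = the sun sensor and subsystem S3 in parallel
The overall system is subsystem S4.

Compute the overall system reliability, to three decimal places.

0.957

Series (star tracker and reaction wheel): 0.98800 × 0.73200 = 0.72322
Parallel (magnetorquer, attitude-control processor, and [0.72322]): 1 − (1 − 0.85900)(1 − 0.92200)(1 − 0.72322) = 0.99696
Series ([0.99696] and wheel drive electronics): 0.99696 × 0.79500 = 0.79258
Parallel (sun sensor and [0.79258]): 1 − (1 − 0.79100)(1 − 0.79258) = 0.957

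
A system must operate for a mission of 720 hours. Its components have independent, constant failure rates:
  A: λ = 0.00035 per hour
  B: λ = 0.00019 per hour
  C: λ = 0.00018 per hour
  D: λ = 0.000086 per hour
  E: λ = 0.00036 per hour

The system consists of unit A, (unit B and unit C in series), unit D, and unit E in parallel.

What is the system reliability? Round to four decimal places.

0.9993

R(A) = exp(−0.00035 × 720) = 0.777245
R(B) = exp(−0.00019 × 720) = 0.872145
R(C) = exp(−0.00018 × 720) = 0.878447
R(D) = exp(−0.000086 × 720) = 0.939958
R(E) = exp(−0.00036 × 720) = 0.771669
Series (B and C): 0.872145 × 0.878447 = 0.766133
Parallel (A, [0.766133], D, and E): 1 − (1 − 0.777245)(1 − 0.766133)(1 − 0.939958)(1 − 0.771669) = 0.9993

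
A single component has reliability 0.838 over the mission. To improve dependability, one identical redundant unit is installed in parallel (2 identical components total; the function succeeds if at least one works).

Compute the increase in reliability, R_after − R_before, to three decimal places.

0.136

R_before = 0.838
R_after = 1 − (1 − 0.838)^2 = 0.974
ΔR = 0.974 − 0.838 = 0.136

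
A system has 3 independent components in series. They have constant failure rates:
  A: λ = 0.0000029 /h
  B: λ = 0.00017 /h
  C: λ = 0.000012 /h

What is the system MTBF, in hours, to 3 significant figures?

Series of exponential components: λ_sys = Σ λ_i
λ_sys = 0.0000029 + 0.00017 + 0.000012 = 1.8490e-04 /h
MTBF = 1 / λ_sys = 5410 h

5410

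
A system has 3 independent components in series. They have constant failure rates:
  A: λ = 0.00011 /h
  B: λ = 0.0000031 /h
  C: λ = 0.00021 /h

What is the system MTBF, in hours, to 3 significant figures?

3100

Series of exponential components: λ_sys = Σ λ_i
λ_sys = 0.00011 + 0.0000031 + 0.00021 = 3.2310e-04 /h
MTBF = 1 / λ_sys = 3100 h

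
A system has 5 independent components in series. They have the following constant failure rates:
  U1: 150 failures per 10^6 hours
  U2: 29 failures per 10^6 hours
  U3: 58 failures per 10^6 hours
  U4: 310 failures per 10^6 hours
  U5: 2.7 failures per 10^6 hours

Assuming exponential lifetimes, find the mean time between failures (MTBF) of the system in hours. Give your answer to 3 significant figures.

1820

Series of exponential components: λ_sys = Σ λ_i
λ_sys = 0.00015 + 0.000029 + 0.000058 + 0.00031 + 0.0000027 = 5.4970e-04 /h
MTBF = 1 / λ_sys = 1820 h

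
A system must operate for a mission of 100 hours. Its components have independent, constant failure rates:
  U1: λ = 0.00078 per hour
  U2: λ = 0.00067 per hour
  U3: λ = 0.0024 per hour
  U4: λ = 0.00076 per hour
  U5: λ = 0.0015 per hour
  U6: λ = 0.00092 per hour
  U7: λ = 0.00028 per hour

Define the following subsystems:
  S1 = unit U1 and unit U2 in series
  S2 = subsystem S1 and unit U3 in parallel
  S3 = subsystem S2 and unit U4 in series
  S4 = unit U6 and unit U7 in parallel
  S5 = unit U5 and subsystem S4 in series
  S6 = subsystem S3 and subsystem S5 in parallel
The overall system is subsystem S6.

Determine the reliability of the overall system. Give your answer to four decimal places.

R(U1) = exp(−0.00078 × 100) = 0.924964
R(U2) = exp(−0.00067 × 100) = 0.935195
R(U3) = exp(−0.0024 × 100) = 0.786628
R(U4) = exp(−0.00076 × 100) = 0.926816
R(U5) = exp(−0.0015 × 100) = 0.860708
R(U6) = exp(−0.00092 × 100) = 0.912105
R(U7) = exp(−0.00028 × 100) = 0.972388
Series (U1 and U2): 0.924964 × 0.935195 = 0.865022
Parallel ([0.865022] and U3): 1 − (1 − 0.865022)(1 − 0.786628) = 0.971199
Series ([0.971199] and U4): 0.971199 × 0.926816 = 0.900123
Parallel (U6 and U7): 1 − (1 − 0.912105)(1 − 0.972388) = 0.997573
Series (U5 and [0.997573]): 0.860708 × 0.997573 = 0.858619
Parallel ([0.900123] and [0.858619]): 1 − (1 − 0.900123)(1 − 0.858619) = 0.9859

0.9859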